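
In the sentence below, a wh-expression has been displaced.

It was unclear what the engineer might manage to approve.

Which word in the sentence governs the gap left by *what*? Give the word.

In situ: The engineer might manage to approve what.
'what' functions as the direct object of 'approve'. It moves to the left edge, and the trace sits right after 'approve':
It was unclear what the engineer might manage to approve ___.

approve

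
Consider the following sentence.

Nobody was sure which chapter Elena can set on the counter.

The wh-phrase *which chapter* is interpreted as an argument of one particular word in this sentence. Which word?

set

Before movement: Elena can set which chapter on the counter.
'which chapter' functions as the direct object of 'set'. It moves to the left edge, and the trace sits right after 'set':
Nobody was sure which chapter Elena can set ___ on the counter.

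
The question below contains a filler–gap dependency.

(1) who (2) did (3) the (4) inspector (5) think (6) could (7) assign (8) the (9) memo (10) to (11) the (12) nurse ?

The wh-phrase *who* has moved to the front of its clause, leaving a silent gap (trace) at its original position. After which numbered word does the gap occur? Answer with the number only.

In situ: The inspector did think who could assign the memo to the nurse.
'who' functions as the subject of the clause embedded under 'think'. Fronting leaves a gap immediately after 'think':
Who did the inspector think ___ could assign the memo to the nurse?
'think' is word 5.

5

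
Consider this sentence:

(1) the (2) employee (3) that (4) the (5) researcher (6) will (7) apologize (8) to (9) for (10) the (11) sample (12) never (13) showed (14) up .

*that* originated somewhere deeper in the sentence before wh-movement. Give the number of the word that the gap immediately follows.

8

The filler 'that' is interpreted as the object of the preposition 'to'. Fronting leaves a gap immediately after 'to':
The employee that the researcher will apologize to ___ for the sample never showed up.
'to' is word 8.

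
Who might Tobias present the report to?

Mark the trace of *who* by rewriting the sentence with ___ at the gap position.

Who might Tobias present the report to ___?

Pre-movement form: Tobias might present the report to who.
The filler 'who' is interpreted as the object of the preposition 'to' (recipient of 'present'). The gap is right after 'to'.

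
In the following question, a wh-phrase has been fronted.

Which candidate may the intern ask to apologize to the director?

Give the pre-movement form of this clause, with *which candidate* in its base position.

The filler 'which candidate' is interpreted as the direct object of 'ask'. Fronting leaves a gap immediately after 'ask':
Which candidate may the intern ask ___ to apologize to the director?

The intern may ask which candidate to apologize to the director.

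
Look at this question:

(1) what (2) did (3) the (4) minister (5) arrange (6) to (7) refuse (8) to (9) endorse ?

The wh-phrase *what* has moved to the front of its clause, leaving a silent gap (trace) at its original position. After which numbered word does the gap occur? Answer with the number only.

In situ: The minister did arrange to refuse to endorse what.
The filler 'what' is interpreted as the direct object of 'endorse'. Fronting leaves a gap immediately after 'endorse':
What did the minister arrange to refuse to endorse ___?
'endorse' is word 9.

9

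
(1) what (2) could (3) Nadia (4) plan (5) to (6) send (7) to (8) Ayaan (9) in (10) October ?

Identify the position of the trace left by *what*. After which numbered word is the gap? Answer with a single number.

In situ: Nadia could plan to send what to Ayaan in October.
'what' is the direct object of 'send'. It moves to the left edge, and the trace sits right after 'send':
What could Nadia plan to send ___ to Ayaan in October?
'send' is word 6.

6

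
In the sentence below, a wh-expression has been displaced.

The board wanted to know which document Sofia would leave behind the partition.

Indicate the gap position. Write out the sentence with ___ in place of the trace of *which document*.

The board wanted to know which document Sofia would leave ___ behind the partition.

Before movement: Sofia would leave which document behind the partition.
'which document' functions as the direct object of 'leave'. The gap is right after 'leave'.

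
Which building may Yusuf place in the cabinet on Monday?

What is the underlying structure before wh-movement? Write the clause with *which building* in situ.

'which building' functions as the direct object of 'place'. Wh-movement fronts it, leaving a gap right after 'place':
Which building may Yusuf place ___ in the cabinet on Monday?

Yusuf may place which building in the cabinet on Monday.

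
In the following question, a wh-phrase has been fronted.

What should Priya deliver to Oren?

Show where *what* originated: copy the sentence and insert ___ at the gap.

Before movement: Priya should deliver what to Oren.
'what' is the direct object of 'deliver'. The gap is right after 'deliver'.

What should Priya deliver ___ to Oren?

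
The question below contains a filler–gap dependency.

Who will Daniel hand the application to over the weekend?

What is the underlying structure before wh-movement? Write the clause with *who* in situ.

'who' is the object of the preposition 'to' (recipient of 'hand'). Fronting leaves a gap immediately after 'to':
Who will Daniel hand the application to ___ over the weekend?

Daniel will hand the application to who over the weekend.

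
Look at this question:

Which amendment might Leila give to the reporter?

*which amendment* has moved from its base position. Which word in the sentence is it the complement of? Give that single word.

Before movement: Leila might give which amendment to the reporter.
'which amendment' is the direct object of 'give'. It moves to the left edge, and the trace sits right after 'give':
Which amendment might Leila give ___ to the reporter?

give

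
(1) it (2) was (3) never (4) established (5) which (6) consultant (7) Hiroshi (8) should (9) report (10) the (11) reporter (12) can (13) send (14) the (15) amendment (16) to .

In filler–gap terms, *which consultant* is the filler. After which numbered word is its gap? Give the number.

Underlying clause: Hiroshi should report the reporter can send the amendment to which consultant.
'which consultant' is the object of the preposition 'to' (recipient of 'send'). Fronting leaves a gap immediately after 'to':
It was never established which consultant Hiroshi should report the reporter can send the amendment to ___.
'to' is word 16.

16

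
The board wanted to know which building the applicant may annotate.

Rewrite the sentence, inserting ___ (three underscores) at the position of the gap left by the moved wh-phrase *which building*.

In situ: The applicant may annotate which building.
'which building' functions as the direct object of 'annotate'. The gap is right after 'annotate'.

The board wanted to know which building the applicant may annotate ___.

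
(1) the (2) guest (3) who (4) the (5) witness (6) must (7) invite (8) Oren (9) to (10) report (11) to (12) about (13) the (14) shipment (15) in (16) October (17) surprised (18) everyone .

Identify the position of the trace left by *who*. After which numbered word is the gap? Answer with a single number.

11

'who' functions as the object of the preposition 'to'. Wh-movement fronts it, leaving a gap right after 'to':
The guest who the witness must invite Oren to report to ___ about the shipment in October surprised everyone.
'to' is word 11.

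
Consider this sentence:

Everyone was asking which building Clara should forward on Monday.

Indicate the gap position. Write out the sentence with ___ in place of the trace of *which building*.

Everyone was asking which building Clara should forward ___ on Monday.

Before movement: Clara should forward which building on Monday.
The filler 'which building' is interpreted as the direct object of 'forward'. The gap is right after 'forward'.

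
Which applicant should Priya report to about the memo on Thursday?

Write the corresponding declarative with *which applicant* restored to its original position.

Priya should report to which applicant about the memo on Thursday.

The filler 'which applicant' is interpreted as the object of the preposition 'to'. Fronting leaves a gap immediately after 'to':
Which applicant should Priya report to ___ about the memo on Thursday?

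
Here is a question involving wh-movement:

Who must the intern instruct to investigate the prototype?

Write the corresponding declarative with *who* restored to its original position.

'who' functions as the direct object of 'instruct'. It moves to the left edge, and the trace sits right after 'instruct':
Who must the intern instruct ___ to investigate the prototype?

The intern must instruct who to investigate the prototype.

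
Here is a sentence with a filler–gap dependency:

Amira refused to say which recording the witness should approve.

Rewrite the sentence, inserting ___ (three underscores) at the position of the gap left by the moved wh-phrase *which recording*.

Underlying clause: The witness should approve which recording.
'which recording' is the direct object of 'approve'. The gap is right after 'approve'.

Amira refused to say which recording the witness should approve ___.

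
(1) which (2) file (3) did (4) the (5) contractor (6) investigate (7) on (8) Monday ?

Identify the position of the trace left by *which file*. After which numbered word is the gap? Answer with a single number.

6

In situ: The contractor did investigate which file on Monday.
'which file' is the direct object of 'investigate'. It moves to the left edge, and the trace sits right after 'investigate':
Which file did the contractor investigate ___ on Monday?
'investigate' is word 6.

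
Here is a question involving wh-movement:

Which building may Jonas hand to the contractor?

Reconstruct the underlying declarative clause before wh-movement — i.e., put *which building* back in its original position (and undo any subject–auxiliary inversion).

'which building' functions as the direct object of 'hand'. Wh-movement fronts it, leaving a gap right after 'hand':
Which building may Jonas hand ___ to the contractor?

Jonas may hand which building to the contractor.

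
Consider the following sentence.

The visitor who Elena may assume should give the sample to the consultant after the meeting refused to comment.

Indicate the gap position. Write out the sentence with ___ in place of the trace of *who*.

The visitor who Elena may assume ___ should give the sample to the consultant after the meeting refused to comment.

'who' functions as the subject of the clause embedded under 'assume'. The gap is right after 'assume'.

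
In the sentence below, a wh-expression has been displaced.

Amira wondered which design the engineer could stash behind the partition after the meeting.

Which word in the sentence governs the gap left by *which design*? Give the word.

In situ: The engineer could stash which design behind the partition after the meeting.
'which design' functions as the direct object of 'stash'. Fronting leaves a gap immediately after 'stash':
Amira wondered which design the engineer could stash ___ behind the partition after the meeting.

stash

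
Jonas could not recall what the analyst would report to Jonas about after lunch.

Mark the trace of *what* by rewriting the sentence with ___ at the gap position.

Jonas could not recall what the analyst would report to Jonas about ___ after lunch.

Before movement: The analyst would report to Jonas about what after lunch.
'what' functions as the object of the preposition 'about'. The gap is right after 'about'.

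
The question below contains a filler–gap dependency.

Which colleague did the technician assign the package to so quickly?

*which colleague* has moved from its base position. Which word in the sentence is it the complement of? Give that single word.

Before movement: The technician did assign the package to which colleague so quickly.
'which colleague' functions as the object of the preposition 'to' (recipient of 'assign'). Wh-movement fronts it, leaving a gap right after 'to':
Which colleague did the technician assign the package to ___ so quickly?

to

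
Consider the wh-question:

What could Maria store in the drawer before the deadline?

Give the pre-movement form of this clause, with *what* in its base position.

Maria could store what in the drawer before the deadline.

'what' functions as the direct object of 'store'. Fronting leaves a gap immediately after 'store':
What could Maria store ___ in the drawer before the deadline?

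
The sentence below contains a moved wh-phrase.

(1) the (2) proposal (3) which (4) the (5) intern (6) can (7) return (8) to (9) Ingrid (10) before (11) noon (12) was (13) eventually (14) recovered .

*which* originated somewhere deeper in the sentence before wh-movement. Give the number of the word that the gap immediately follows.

7

'which' functions as the direct object of 'return'. It moves to the left edge, and the trace sits right after 'return':
The proposal which the intern can return ___ to Ingrid before noon was eventually recovered.
'return' is word 7.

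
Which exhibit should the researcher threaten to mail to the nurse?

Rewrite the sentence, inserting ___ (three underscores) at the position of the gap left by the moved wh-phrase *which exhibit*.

Underlying clause: The researcher should threaten to mail which exhibit to the nurse.
The filler 'which exhibit' is interpreted as the direct object of 'mail'. The gap is right after 'mail'.

Which exhibit should the researcher threaten to mail ___ to the nurse?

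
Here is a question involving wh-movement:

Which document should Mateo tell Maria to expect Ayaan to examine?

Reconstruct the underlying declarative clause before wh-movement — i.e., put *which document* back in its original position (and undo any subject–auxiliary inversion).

Mateo should tell Maria to expect Ayaan to examine which document.

'which document' functions as the direct object of 'examine'. Fronting leaves a gap immediately after 'examine':
Which document should Mateo tell Maria to expect Ayaan to examine ___?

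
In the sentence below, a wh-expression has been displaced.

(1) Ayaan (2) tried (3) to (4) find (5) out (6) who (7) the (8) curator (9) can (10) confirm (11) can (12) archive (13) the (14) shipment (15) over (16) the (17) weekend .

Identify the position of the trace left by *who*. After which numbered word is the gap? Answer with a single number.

Before movement: The curator can confirm who can archive the shipment over the weekend.
The filler 'who' is interpreted as the subject of the clause embedded under 'confirm'. Fronting leaves a gap immediately after 'confirm':
Ayaan tried to find out who the curator can confirm ___ can archive the shipment over the weekend.
'confirm' is word 10.

10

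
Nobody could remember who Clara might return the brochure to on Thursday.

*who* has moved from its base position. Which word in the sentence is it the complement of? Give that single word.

to

Underlying clause: Clara might return the brochure to who on Thursday.
The filler 'who' is interpreted as the object of the preposition 'to' (recipient of 'return'). It moves to the left edge, and the trace sits right after 'to':
Nobody could remember who Clara might return the brochure to ___ on Thursday.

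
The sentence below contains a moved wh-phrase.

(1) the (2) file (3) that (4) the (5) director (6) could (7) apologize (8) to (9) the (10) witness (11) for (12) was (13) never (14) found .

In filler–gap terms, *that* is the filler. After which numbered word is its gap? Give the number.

The filler 'that' is interpreted as the object of the preposition 'for'. Fronting leaves a gap immediately after 'for':
The file that the director could apologize to the witness for ___ was never found.
'for' is word 11.

11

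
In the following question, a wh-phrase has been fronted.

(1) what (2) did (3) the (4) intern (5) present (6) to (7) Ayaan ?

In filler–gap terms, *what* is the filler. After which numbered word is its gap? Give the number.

In situ: The intern did present what to Ayaan.
The filler 'what' is interpreted as the direct object of 'present'. Fronting leaves a gap immediately after 'present':
What did the intern present ___ to Ayaan?
'present' is word 5.

5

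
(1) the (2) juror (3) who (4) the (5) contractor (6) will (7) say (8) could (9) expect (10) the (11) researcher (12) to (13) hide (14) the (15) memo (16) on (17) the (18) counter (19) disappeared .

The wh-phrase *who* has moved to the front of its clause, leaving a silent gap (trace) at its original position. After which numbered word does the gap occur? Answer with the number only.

'who' functions as the subject of the clause embedded under 'say'. Wh-movement fronts it, leaving a gap right after 'say':
The juror who the contractor will say ___ could expect the researcher to hide the memo on the counter disappeared.
'say' is word 7.

7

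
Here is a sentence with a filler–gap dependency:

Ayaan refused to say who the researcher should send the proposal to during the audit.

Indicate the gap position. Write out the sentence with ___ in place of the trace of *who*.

Before movement: The researcher should send the proposal to who during the audit.
'who' is the object of the preposition 'to' (recipient of 'send'). The gap is right after 'to'.

Ayaan refused to say who the researcher should send the proposal to ___ during the audit.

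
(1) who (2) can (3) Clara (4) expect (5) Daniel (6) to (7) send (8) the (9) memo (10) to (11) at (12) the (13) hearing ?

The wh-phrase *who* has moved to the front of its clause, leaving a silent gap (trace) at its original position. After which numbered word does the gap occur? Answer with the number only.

10

Underlying clause: Clara can expect Daniel to send the memo to who at the hearing.
'who' functions as the object of the preposition 'to' (recipient of 'send'). Wh-movement fronts it, leaving a gap right after 'to':
Who can Clara expect Daniel to send the memo to ___ at the hearing?
'to' is word 10.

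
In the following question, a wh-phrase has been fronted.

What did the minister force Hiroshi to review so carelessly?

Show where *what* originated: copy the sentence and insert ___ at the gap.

In situ: The minister did force Hiroshi to review what so carelessly.
'what' is the direct object of 'review'. The gap is right after 'review'.

What did the minister force Hiroshi to review ___ so carelessly?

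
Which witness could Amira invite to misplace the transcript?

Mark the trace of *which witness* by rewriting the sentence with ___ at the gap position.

Which witness could Amira invite ___ to misplace the transcript?

Before movement: Amira could invite which witness to misplace the transcript.
'which witness' functions as the direct object of 'invite'. The gap is right after 'invite'.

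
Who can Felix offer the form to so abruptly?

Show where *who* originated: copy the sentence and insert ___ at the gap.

Who can Felix offer the form to ___ so abruptly?

Pre-movement form: Felix can offer the form to who so abruptly.
'who' is the object of the preposition 'to' (recipient of 'offer'). The gap is right after 'to'.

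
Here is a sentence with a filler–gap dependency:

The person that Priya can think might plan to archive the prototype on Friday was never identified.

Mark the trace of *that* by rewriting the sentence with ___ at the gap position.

The person that Priya can think ___ might plan to archive the prototype on Friday was never identified.

The filler 'that' is interpreted as the subject of the clause embedded under 'think'. The gap is right after 'think'.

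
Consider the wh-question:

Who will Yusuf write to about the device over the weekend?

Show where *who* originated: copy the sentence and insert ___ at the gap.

Who will Yusuf write to ___ about the device over the weekend?

Underlying clause: Yusuf will write to who about the device over the weekend.
'who' is the object of the preposition 'to'. The gap is right after 'to'.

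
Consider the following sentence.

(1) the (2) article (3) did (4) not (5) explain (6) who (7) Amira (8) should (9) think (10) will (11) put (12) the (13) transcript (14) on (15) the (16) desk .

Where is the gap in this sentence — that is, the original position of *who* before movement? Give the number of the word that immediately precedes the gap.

9

Underlying clause: Amira should think who will put the transcript on the desk.
'who' is the subject of the clause embedded under 'think'. It moves to the left edge, and the trace sits right after 'think':
The article did not explain who Amira should think ___ will put the transcript on the desk.
'think' is word 9.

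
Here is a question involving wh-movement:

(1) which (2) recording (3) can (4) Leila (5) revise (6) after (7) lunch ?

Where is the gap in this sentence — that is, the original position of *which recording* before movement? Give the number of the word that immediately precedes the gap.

5

In situ: Leila can revise which recording after lunch.
'which recording' functions as the direct object of 'revise'. It moves to the left edge, and the trace sits right after 'revise':
Which recording can Leila revise ___ after lunch?
'revise' is word 5.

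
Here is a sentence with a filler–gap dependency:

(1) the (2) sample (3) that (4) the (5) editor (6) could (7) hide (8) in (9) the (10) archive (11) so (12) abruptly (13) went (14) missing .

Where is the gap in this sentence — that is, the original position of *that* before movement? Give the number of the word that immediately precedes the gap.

'that' functions as the direct object of 'hide'. Wh-movement fronts it, leaving a gap right after 'hide':
The sample that the editor could hide ___ in the archive so abruptly went missing.
'hide' is word 7.

7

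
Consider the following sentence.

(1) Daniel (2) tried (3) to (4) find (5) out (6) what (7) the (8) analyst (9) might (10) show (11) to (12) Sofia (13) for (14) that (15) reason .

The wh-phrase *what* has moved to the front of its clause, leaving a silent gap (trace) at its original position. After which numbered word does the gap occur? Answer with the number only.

10

Before movement: The analyst might show what to Sofia for that reason.
The filler 'what' is interpreted as the direct object of 'show'. Fronting leaves a gap immediately after 'show':
Daniel tried to find out what the analyst might show ___ to Sofia for that reason.
'show' is word 10.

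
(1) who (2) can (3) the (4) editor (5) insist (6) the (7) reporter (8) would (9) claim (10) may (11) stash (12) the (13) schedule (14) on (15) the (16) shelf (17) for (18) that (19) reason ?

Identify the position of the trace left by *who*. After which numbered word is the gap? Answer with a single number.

9

Underlying clause: The editor can insist the reporter would claim who may stash the schedule on the shelf for that reason.
'who' functions as the subject of the clause embedded under 'claim'. Wh-movement fronts it, leaving a gap right after 'claim':
Who can the editor insist the reporter would claim ___ may stash the schedule on the shelf for that reason?
'claim' is word 9.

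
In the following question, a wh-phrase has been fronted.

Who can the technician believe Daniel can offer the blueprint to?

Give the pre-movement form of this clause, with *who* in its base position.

'who' is the object of the preposition 'to' (recipient of 'offer'). Wh-movement fronts it, leaving a gap right after 'to':
Who can the technician believe Daniel can offer the blueprint to ___?

The technician can believe Daniel can offer the blueprint to who.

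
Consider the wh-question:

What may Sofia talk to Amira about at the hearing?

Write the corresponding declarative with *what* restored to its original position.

'what' functions as the object of the preposition 'about'. It moves to the left edge, and the trace sits right after 'about':
What may Sofia talk to Amira about ___ at the hearing?

Sofia may talk to Amira about what at the hearing.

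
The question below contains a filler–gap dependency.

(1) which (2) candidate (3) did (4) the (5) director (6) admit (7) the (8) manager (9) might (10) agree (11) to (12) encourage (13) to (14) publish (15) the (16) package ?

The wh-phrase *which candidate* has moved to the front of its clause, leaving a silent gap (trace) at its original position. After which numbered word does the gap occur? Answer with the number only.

Underlying clause: The director did admit the manager might agree to encourage which candidate to publish the package.
'which candidate' functions as the direct object of 'encourage'. It moves to the left edge, and the trace sits right after 'encourage':
Which candidate did the director admit the manager might agree to encourage ___ to publish the package?
'encourage' is word 12.

12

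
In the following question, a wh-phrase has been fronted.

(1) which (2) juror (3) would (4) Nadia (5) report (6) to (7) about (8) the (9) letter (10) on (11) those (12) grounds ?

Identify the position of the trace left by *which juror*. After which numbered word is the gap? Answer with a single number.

6

Underlying clause: Nadia would report to which juror about the letter on those grounds.
The filler 'which juror' is interpreted as the object of the preposition 'to'. Fronting leaves a gap immediately after 'to':
Which juror would Nadia report to ___ about the letter on those grounds?
'to' is word 6.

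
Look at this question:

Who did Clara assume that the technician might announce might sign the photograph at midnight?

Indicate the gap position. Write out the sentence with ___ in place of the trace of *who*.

Pre-movement form: Clara did assume that the technician might announce who might sign the photograph at midnight.
The filler 'who' is interpreted as the subject of the clause embedded under 'announce'. The gap is right after 'announce'.

Who did Clara assume that the technician might announce ___ might sign the photograph at midnight?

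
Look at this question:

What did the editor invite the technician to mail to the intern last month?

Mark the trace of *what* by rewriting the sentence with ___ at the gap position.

Pre-movement form: The editor did invite the technician to mail what to the intern last month.
'what' functions as the direct object of 'mail'. The gap is right after 'mail'.

What did the editor invite the technician to mail ___ to the intern last month?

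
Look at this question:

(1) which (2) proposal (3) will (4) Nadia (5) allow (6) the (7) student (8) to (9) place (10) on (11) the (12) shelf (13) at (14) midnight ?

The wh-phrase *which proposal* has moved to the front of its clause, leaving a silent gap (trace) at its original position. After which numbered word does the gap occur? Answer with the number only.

9

In situ: Nadia will allow the student to place which proposal on the shelf at midnight.
'which proposal' is the direct object of 'place'. It moves to the left edge, and the trace sits right after 'place':
Which proposal will Nadia allow the student to place ___ on the shelf at midnight?
'place' is word 9.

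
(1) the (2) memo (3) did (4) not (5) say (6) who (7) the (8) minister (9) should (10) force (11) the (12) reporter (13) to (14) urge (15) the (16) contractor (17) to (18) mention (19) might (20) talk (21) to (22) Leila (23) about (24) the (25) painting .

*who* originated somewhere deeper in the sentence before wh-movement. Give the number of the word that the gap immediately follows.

Underlying clause: The minister should force the reporter to urge the contractor to mention who might talk to Leila about the painting.
'who' functions as the subject of the clause embedded under 'mention'. Fronting leaves a gap immediately after 'mention':
The memo did not say who the minister should force the reporter to urge the contractor to mention ___ might talk to Leila about the painting.
'mention' is word 18.

18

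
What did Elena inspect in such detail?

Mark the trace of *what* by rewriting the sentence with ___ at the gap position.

What did Elena inspect ___ in such detail?

In situ: Elena did inspect what in such detail.
'what' functions as the direct object of 'inspect'. The gap is right after 'inspect'.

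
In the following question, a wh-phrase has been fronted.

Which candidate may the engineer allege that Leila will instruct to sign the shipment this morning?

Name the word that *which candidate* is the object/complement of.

instruct

In situ: The engineer may allege that Leila will instruct which candidate to sign the shipment this morning.
The filler 'which candidate' is interpreted as the direct object of 'instruct'. Wh-movement fronts it, leaving a gap right after 'instruct':
Which candidate may the engineer allege that Leila will instruct ___ to sign the shipment this morning?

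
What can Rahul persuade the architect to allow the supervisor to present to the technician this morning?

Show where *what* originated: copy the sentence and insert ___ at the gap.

Before movement: Rahul can persuade the architect to allow the supervisor to present what to the technician this morning.
'what' functions as the direct object of 'present'. The gap is right after 'present'.

What can Rahul persuade the architect to allow the supervisor to present ___ to the technician this morning?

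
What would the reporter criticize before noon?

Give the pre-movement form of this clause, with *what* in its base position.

'what' functions as the direct object of 'criticize'. Wh-movement fronts it, leaving a gap right after 'criticize':
What would the reporter criticize ___ before noon?

The reporter would criticize what before noon.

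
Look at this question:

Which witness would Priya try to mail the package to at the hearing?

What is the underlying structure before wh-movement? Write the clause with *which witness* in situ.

'which witness' is the object of the preposition 'to' (recipient of 'mail'). Wh-movement fronts it, leaving a gap right after 'to':
Which witness would Priya try to mail the package to ___ at the hearing?

Priya would try to mail the package to which witness at the hearing.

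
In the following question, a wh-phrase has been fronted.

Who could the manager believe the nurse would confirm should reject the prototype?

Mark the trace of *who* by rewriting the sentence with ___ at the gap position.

Underlying clause: The manager could believe the nurse would confirm who should reject the prototype.
'who' functions as the subject of the clause embedded under 'confirm'. The gap is right after 'confirm'.

Who could the manager believe the nurse would confirm ___ should reject the prototype?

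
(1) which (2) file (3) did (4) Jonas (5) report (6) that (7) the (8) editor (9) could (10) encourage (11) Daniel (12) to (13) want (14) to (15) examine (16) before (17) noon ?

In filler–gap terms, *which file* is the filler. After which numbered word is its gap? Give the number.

15

In situ: Jonas did report that the editor could encourage Daniel to want to examine which file before noon.
The filler 'which file' is interpreted as the direct object of 'examine'. It moves to the left edge, and the trace sits right after 'examine':
Which file did Jonas report that the editor could encourage Daniel to want to examine ___ before noon?
'examine' is word 15.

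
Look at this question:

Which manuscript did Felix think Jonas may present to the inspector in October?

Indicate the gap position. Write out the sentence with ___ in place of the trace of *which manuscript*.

Before movement: Felix did think Jonas may present which manuscript to the inspector in October.
'which manuscript' is the direct object of 'present'. The gap is right after 'present'.

Which manuscript did Felix think Jonas may present ___ to the inspector in October?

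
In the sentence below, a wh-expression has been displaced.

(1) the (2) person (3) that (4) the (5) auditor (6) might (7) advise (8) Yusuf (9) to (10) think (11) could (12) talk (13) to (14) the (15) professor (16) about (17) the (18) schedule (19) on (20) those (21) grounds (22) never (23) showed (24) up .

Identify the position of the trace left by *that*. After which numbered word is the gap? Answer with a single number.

'that' is the subject of the clause embedded under 'think'. It moves to the left edge, and the trace sits right after 'think':
The person that the auditor might advise Yusuf to think ___ could talk to the professor about the schedule on those grounds never showed up.
'think' is word 10.

10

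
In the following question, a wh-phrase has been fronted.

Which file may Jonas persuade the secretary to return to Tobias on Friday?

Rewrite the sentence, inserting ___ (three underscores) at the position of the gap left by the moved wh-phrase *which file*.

In situ: Jonas may persuade the secretary to return which file to Tobias on Friday.
'which file' is the direct object of 'return'. The gap is right after 'return'.

Which file may Jonas persuade the secretary to return ___ to Tobias on Friday?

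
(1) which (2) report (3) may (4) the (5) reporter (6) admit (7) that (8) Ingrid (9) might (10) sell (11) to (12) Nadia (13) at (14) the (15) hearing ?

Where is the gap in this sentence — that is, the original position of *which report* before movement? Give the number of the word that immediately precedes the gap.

In situ: The reporter may admit that Ingrid might sell which report to Nadia at the hearing.
The filler 'which report' is interpreted as the direct object of 'sell'. Wh-movement fronts it, leaving a gap right after 'sell':
Which report may the reporter admit that Ingrid might sell ___ to Nadia at the hearing?
'sell' is word 10.

10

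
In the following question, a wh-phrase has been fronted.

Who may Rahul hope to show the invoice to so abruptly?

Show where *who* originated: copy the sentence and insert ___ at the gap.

Underlying clause: Rahul may hope to show the invoice to who so abruptly.
'who' functions as the object of the preposition 'to' (recipient of 'show'). The gap is right after 'to'.

Who may Rahul hope to show the invoice to ___ so abruptly?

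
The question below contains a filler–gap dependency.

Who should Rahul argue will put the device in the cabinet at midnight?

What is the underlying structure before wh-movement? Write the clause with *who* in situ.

The filler 'who' is interpreted as the subject of the clause embedded under 'argue'. Wh-movement fronts it, leaving a gap right after 'argue':
Who should Rahul argue ___ will put the device in the cabinet at midnight?

Rahul should argue who will put the device in the cabinet at midnight.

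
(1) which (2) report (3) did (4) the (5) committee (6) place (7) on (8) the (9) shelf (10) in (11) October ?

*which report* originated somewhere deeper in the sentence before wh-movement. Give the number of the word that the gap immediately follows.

In situ: The committee did place which report on the shelf in October.
'which report' is the direct object of 'place'. Fronting leaves a gap immediately after 'place':
Which report did the committee place ___ on the shelf in October?
'place' is word 6.

6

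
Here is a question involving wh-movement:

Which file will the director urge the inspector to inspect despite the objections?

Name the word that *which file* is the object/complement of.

inspect

Pre-movement form: The director will urge the inspector to inspect which file despite the objections.
'which file' is the direct object of 'inspect'. Fronting leaves a gap immediately after 'inspect':
Which file will the director urge the inspector to inspect ___ despite the objections?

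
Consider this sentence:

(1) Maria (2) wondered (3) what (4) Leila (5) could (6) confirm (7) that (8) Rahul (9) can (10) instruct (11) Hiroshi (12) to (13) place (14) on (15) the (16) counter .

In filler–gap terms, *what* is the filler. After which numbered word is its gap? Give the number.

13

Before movement: Leila could confirm that Rahul can instruct Hiroshi to place what on the counter.
'what' functions as the direct object of 'place'. Wh-movement fronts it, leaving a gap right after 'place':
Maria wondered what Leila could confirm that Rahul can instruct Hiroshi to place ___ on the counter.
'place' is word 13.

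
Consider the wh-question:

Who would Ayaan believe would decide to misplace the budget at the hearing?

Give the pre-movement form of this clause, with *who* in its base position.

The filler 'who' is interpreted as the subject of the clause embedded under 'believe'. Fronting leaves a gap immediately after 'believe':
Who would Ayaan believe ___ would decide to misplace the budget at the hearing?

Ayaan would believe who would decide to misplace the budget at the hearing.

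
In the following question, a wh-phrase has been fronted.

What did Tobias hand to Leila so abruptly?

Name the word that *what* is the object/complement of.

hand

Pre-movement form: Tobias did hand what to Leila so abruptly.
'what' is the direct object of 'hand'. Wh-movement fronts it, leaving a gap right after 'hand':
What did Tobias hand ___ to Leila so abruptly?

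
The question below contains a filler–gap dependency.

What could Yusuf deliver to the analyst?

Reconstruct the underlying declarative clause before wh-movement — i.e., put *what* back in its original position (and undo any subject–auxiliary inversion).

'what' is the direct object of 'deliver'. It moves to the left edge, and the trace sits right after 'deliver':
What could Yusuf deliver ___ to the analyst?

Yusuf could deliver what to the analyst.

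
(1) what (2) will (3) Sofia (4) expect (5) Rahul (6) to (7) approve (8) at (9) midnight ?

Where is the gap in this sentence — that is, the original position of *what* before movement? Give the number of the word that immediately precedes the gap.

7

Underlying clause: Sofia will expect Rahul to approve what at midnight.
'what' functions as the direct object of 'approve'. Fronting leaves a gap immediately after 'approve':
What will Sofia expect Rahul to approve ___ at midnight?
'approve' is word 7.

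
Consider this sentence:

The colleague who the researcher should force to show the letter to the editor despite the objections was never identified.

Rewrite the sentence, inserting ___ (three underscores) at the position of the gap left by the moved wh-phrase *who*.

The colleague who the researcher should force ___ to show the letter to the editor despite the objections was never identified.

The filler 'who' is interpreted as the direct object of 'force'. The gap is right after 'force'.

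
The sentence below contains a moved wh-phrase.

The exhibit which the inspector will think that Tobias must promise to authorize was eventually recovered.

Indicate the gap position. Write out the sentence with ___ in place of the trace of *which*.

The exhibit which the inspector will think that Tobias must promise to authorize ___ was eventually recovered.

The filler 'which' is interpreted as the direct object of 'authorize'. The gap is right after 'authorize'.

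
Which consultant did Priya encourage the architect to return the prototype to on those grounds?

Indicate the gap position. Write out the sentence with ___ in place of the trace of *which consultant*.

Before movement: Priya did encourage the architect to return the prototype to which consultant on those grounds.
'which consultant' functions as the object of the preposition 'to' (recipient of 'return'). The gap is right after 'to'.

Which consultant did Priya encourage the architect to return the prototype to ___ on those grounds?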